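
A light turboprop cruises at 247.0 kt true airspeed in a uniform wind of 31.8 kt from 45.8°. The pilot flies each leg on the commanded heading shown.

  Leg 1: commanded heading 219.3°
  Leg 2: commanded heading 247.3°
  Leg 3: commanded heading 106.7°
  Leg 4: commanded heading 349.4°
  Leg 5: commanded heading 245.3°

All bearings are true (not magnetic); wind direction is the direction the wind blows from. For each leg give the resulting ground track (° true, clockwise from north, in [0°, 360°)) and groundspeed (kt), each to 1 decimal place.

Leg 1: track=220.0°, groundspeed=278.6 kt
Leg 2: track=244.9°, groundspeed=276.8 kt
Leg 3: track=113.5°, groundspeed=233.2 kt
Leg 4: track=342.8°, groundspeed=230.9 kt
Leg 5: track=243.1°, groundspeed=277.2 kt

Leg 1: heading 219.3°; drift +0.7° → track 220.0°, groundspeed 278.6 kt
Leg 2: heading 247.3°; drift -2.4° → track 244.9°, groundspeed 276.8 kt
Leg 3: heading 106.7°; drift +6.8° → track 113.5°, groundspeed 233.2 kt
Leg 4: heading 349.4°; drift -6.6° → track 342.8°, groundspeed 230.9 kt
Leg 5: heading 245.3°; drift -2.2° → track 243.1°, groundspeed 277.2 kt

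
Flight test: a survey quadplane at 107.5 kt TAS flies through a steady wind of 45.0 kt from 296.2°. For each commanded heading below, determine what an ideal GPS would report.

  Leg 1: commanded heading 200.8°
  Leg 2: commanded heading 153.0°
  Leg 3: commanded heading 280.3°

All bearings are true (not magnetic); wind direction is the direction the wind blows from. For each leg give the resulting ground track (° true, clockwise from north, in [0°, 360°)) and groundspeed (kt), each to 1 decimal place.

Leg 1: track=179.0°, groundspeed=120.4 kt
Leg 2: track=142.4°, groundspeed=146.0 kt
Leg 3: track=269.4°, groundspeed=65.4 kt

Leg 1: heading 200.8°; drift -21.8° → track 179.0°, groundspeed 120.4 kt
Leg 2: heading 153.0°; drift -10.6° → track 142.4°, groundspeed 146.0 kt
Leg 3: heading 280.3°; drift -10.9° → track 269.4°, groundspeed 65.4 kt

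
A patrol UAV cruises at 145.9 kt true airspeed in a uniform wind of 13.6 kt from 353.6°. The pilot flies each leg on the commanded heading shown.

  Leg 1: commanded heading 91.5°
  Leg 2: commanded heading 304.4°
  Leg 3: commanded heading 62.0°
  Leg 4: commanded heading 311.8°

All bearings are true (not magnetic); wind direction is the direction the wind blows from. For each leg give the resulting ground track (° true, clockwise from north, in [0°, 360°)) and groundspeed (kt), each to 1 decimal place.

Leg 1: heading 91.5°; drift +5.2° → track 96.7°, groundspeed 148.4 kt
Leg 2: heading 304.4°; drift -4.3° → track 300.1°, groundspeed 137.4 kt
Leg 3: heading 62.0°; drift +5.1° → track 67.1°, groundspeed 141.5 kt
Leg 4: heading 311.8°; drift -3.8° → track 308.0°, groundspeed 136.1 kt

Leg 1: track=96.7°, groundspeed=148.4 kt
Leg 2: track=300.1°, groundspeed=137.4 kt
Leg 3: track=67.1°, groundspeed=141.5 kt
Leg 4: track=308.0°, groundspeed=136.1 kt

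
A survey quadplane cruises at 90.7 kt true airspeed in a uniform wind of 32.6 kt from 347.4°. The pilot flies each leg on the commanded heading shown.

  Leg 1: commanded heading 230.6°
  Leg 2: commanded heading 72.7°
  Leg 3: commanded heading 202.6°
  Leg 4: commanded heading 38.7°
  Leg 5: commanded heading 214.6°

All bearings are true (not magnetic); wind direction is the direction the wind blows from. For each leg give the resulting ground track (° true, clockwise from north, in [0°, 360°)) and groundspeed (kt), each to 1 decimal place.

Leg 1: heading 230.6°; drift -15.4° → track 215.2°, groundspeed 109.3 kt
Leg 2: heading 72.7°; drift +20.3° → track 93.0°, groundspeed 93.8 kt
Leg 3: heading 202.6°; drift -9.1° → track 193.5°, groundspeed 118.8 kt
Leg 4: heading 38.7°; drift +19.9° → track 58.6°, groundspeed 74.8 kt
Leg 5: heading 214.6°; drift -12.0° → track 202.6°, groundspeed 115.4 kt

Leg 1: track=215.2°, groundspeed=109.3 kt
Leg 2: track=93.0°, groundspeed=93.8 kt
Leg 3: track=193.5°, groundspeed=118.8 kt
Leg 4: track=58.6°, groundspeed=74.8 kt
Leg 5: track=202.6°, groundspeed=115.4 kt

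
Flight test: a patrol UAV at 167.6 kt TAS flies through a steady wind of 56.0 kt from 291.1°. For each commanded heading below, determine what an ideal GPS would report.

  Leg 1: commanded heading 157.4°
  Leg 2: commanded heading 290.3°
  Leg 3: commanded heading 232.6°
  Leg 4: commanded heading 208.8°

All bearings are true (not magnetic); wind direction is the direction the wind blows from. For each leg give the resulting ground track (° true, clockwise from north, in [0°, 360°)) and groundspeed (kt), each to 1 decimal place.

Leg 1: heading 157.4°; drift -11.1° → track 146.3°, groundspeed 210.2 kt
Leg 2: heading 290.3°; drift -0.4° → track 289.9°, groundspeed 111.6 kt
Leg 3: heading 232.6°; drift -19.0° → track 213.6°, groundspeed 146.3 kt
Leg 4: heading 208.8°; drift -19.1° → track 189.7°, groundspeed 169.4 kt

Leg 1: track=146.3°, groundspeed=210.2 kt
Leg 2: track=289.9°, groundspeed=111.6 kt
Leg 3: track=213.6°, groundspeed=146.3 kt
Leg 4: track=189.7°, groundspeed=169.4 kt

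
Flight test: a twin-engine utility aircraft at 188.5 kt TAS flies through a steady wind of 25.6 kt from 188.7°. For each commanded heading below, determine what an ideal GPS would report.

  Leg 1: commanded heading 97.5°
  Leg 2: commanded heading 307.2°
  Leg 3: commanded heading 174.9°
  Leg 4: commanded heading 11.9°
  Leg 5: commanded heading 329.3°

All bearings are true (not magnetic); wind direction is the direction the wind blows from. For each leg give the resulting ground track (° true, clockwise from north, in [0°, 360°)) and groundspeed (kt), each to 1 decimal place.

Leg 1: track=89.8°, groundspeed=190.8 kt
Leg 2: track=313.6°, groundspeed=202.0 kt
Leg 3: track=172.8°, groundspeed=163.8 kt
Leg 4: track=11.5°, groundspeed=214.1 kt
Leg 5: track=333.8°, groundspeed=208.9 kt

Leg 1: heading 97.5°; drift -7.7° → track 89.8°, groundspeed 190.8 kt
Leg 2: heading 307.2°; drift +6.4° → track 313.6°, groundspeed 202.0 kt
Leg 3: heading 174.9°; drift -2.1° → track 172.8°, groundspeed 163.8 kt
Leg 4: heading 11.9°; drift -0.4° → track 11.5°, groundspeed 214.1 kt
Leg 5: heading 329.3°; drift +4.5° → track 333.8°, groundspeed 208.9 kt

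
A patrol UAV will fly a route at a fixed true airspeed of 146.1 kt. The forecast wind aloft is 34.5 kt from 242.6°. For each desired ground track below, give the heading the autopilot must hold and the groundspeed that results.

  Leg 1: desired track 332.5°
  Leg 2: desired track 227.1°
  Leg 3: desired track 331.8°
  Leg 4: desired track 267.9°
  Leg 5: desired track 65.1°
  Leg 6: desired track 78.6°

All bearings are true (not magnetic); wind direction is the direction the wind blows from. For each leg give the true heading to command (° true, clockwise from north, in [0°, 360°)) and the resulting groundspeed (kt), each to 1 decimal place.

Leg 1: desired track 332.5°; wind correction -13.7° → command heading 318.8°, groundspeed 141.9 kt
Leg 2: desired track 227.1°; wind correction +3.6° → command heading 230.7°, groundspeed 112.6 kt
Leg 3: desired track 331.8°; wind correction -13.7° → command heading 318.1°, groundspeed 141.5 kt
Leg 4: desired track 267.9°; wind correction -5.8° → command heading 262.1°, groundspeed 114.2 kt
Leg 5: desired track 65.1°; wind correction +0.6° → command heading 65.7°, groundspeed 180.6 kt
Leg 6: desired track 78.6°; wind correction +3.7° → command heading 82.3°, groundspeed 179.0 kt

Leg 1: heading=318.8°, groundspeed=141.9 kt
Leg 2: heading=230.7°, groundspeed=112.6 kt
Leg 3: heading=318.1°, groundspeed=141.5 kt
Leg 4: heading=262.1°, groundspeed=114.2 kt
Leg 5: heading=65.7°, groundspeed=180.6 kt
Leg 6: heading=82.3°, groundspeed=179.0 kt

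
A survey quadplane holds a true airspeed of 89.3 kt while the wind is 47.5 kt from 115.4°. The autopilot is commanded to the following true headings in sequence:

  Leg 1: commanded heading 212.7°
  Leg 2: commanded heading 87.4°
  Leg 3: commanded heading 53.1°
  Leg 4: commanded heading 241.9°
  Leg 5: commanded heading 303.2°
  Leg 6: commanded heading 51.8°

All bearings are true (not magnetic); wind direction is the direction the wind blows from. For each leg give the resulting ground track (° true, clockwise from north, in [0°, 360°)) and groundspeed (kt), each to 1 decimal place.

Leg 1: track=239.0°, groundspeed=106.3 kt
Leg 2: track=62.2°, groundspeed=52.3 kt
Leg 3: track=21.1°, groundspeed=79.3 kt
Leg 4: track=259.9°, groundspeed=123.6 kt
Leg 5: track=300.5°, groundspeed=136.5 kt
Leg 6: track=19.8°, groundspeed=80.4 kt

Leg 1: heading 212.7°; drift +26.3° → track 239.0°, groundspeed 106.3 kt
Leg 2: heading 87.4°; drift -25.2° → track 62.2°, groundspeed 52.3 kt
Leg 3: heading 53.1°; drift -32.0° → track 21.1°, groundspeed 79.3 kt
Leg 4: heading 241.9°; drift +18.0° → track 259.9°, groundspeed 123.6 kt
Leg 5: heading 303.2°; drift -2.7° → track 300.5°, groundspeed 136.5 kt
Leg 6: heading 51.8°; drift -32.0° → track 19.8°, groundspeed 80.4 kt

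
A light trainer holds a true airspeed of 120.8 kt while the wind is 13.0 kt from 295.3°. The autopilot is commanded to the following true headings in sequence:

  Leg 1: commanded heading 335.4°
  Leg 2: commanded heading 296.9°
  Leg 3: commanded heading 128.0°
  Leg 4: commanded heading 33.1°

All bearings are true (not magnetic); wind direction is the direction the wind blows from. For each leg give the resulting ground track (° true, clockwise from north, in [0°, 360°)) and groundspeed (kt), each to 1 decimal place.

Leg 1: heading 335.4°; drift +4.3° → track 339.7°, groundspeed 111.2 kt
Leg 2: heading 296.9°; drift +0.2° → track 297.1°, groundspeed 107.8 kt
Leg 3: heading 128.0°; drift -1.2° → track 126.8°, groundspeed 133.5 kt
Leg 4: heading 33.1°; drift +6.0° → track 39.1°, groundspeed 123.2 kt

Leg 1: track=339.7°, groundspeed=111.2 kt
Leg 2: track=297.1°, groundspeed=107.8 kt
Leg 3: track=126.8°, groundspeed=133.5 kt
Leg 4: track=39.1°, groundspeed=123.2 kt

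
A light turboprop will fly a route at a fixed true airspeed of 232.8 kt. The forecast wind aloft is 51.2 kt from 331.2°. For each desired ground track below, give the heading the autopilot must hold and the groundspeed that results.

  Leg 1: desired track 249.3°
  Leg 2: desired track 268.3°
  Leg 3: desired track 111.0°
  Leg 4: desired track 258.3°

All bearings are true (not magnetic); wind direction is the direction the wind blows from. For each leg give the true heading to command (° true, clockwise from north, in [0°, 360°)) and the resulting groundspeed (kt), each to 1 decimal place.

Leg 1: desired track 249.3°; wind correction +12.6° → command heading 261.9°, groundspeed 220.0 kt
Leg 2: desired track 268.3°; wind correction +11.3° → command heading 279.6°, groundspeed 205.0 kt
Leg 3: desired track 111.0°; wind correction -8.2° → command heading 102.8°, groundspeed 269.5 kt
Leg 4: desired track 258.3°; wind correction +12.1° → command heading 270.4°, groundspeed 212.5 kt

Leg 1: heading=261.9°, groundspeed=220.0 kt
Leg 2: heading=279.6°, groundspeed=205.0 kt
Leg 3: heading=102.8°, groundspeed=269.5 kt
Leg 4: heading=270.4°, groundspeed=212.5 kt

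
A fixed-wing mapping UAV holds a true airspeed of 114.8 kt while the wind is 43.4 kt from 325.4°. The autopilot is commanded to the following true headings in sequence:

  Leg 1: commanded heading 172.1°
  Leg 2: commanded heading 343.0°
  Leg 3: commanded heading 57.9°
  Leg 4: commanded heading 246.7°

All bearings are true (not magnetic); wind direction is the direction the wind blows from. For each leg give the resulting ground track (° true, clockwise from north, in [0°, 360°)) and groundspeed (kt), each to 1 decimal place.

Leg 1: heading 172.1°; drift -7.2° → track 164.9°, groundspeed 154.8 kt
Leg 2: heading 343.0°; drift +10.1° → track 353.1°, groundspeed 74.6 kt
Leg 3: heading 57.9°; drift +20.4° → track 78.3°, groundspeed 124.5 kt
Leg 4: heading 246.7°; drift -21.8° → track 224.9°, groundspeed 114.5 kt

Leg 1: track=164.9°, groundspeed=154.8 kt
Leg 2: track=353.1°, groundspeed=74.6 kt
Leg 3: track=78.3°, groundspeed=124.5 kt
Leg 4: track=224.9°, groundspeed=114.5 kt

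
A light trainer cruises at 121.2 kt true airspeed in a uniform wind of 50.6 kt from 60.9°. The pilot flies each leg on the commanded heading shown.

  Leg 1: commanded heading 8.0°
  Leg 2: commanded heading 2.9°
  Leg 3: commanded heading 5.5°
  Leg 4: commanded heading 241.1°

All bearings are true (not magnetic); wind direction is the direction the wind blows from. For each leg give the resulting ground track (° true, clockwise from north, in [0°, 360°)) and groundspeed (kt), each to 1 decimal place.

Leg 1: heading 8.0°; drift -24.0° → track 344.0°, groundspeed 99.3 kt
Leg 2: heading 2.9°; drift -24.4° → track 338.5°, groundspeed 103.7 kt
Leg 3: heading 5.5°; drift -24.2° → track 341.3°, groundspeed 101.4 kt
Leg 4: heading 241.1°; drift -0.1° → track 241.0°, groundspeed 171.8 kt

Leg 1: track=344.0°, groundspeed=99.3 kt
Leg 2: track=338.5°, groundspeed=103.7 kt
Leg 3: track=341.3°, groundspeed=101.4 kt
Leg 4: track=241.0°, groundspeed=171.8 kt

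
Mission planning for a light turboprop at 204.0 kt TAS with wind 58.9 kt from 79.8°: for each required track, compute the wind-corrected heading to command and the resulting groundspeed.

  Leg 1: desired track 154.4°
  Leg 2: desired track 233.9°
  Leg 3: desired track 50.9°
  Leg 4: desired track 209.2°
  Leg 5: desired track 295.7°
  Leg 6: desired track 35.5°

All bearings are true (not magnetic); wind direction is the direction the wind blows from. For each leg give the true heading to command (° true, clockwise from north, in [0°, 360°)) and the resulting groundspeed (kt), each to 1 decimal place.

Leg 1: heading=138.2°, groundspeed=180.3 kt
Leg 2: heading=226.7°, groundspeed=255.4 kt
Leg 3: heading=58.9°, groundspeed=150.4 kt
Leg 4: heading=196.3°, groundspeed=236.2 kt
Leg 5: heading=305.4°, groundspeed=248.8 kt
Leg 6: heading=47.1°, groundspeed=157.7 kt

Leg 1: desired track 154.4°; wind correction -16.2° → command heading 138.2°, groundspeed 180.3 kt
Leg 2: desired track 233.9°; wind correction -7.2° → command heading 226.7°, groundspeed 255.4 kt
Leg 3: desired track 50.9°; wind correction +8.0° → command heading 58.9°, groundspeed 150.4 kt
Leg 4: desired track 209.2°; wind correction -12.9° → command heading 196.3°, groundspeed 236.2 kt
Leg 5: desired track 295.7°; wind correction +9.7° → command heading 305.4°, groundspeed 248.8 kt
Leg 6: desired track 35.5°; wind correction +11.6° → command heading 47.1°, groundspeed 157.7 kt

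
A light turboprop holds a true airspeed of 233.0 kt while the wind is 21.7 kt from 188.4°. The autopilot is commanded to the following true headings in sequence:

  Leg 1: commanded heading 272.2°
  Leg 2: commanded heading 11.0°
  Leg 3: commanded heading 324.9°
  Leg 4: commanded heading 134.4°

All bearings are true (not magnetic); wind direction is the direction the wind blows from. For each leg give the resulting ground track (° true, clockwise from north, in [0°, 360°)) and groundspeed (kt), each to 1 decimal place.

Leg 1: track=277.5°, groundspeed=231.7 kt
Leg 2: track=10.8°, groundspeed=254.7 kt
Leg 3: track=328.3°, groundspeed=249.2 kt
Leg 4: track=129.8°, groundspeed=220.9 kt

Leg 1: heading 272.2°; drift +5.3° → track 277.5°, groundspeed 231.7 kt
Leg 2: heading 11.0°; drift -0.2° → track 10.8°, groundspeed 254.7 kt
Leg 3: heading 324.9°; drift +3.4° → track 328.3°, groundspeed 249.2 kt
Leg 4: heading 134.4°; drift -4.6° → track 129.8°, groundspeed 220.9 kt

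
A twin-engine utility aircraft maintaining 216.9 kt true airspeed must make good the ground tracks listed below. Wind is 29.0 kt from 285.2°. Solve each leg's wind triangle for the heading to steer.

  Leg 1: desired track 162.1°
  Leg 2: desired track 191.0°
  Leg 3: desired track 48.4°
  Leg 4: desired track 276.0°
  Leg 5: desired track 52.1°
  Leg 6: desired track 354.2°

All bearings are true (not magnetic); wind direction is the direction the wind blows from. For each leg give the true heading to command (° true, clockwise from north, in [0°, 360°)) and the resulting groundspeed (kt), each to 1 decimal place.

Leg 1: desired track 162.1°; wind correction +6.4° → command heading 168.5°, groundspeed 231.4 kt
Leg 2: desired track 191.0°; wind correction +7.7° → command heading 198.7°, groundspeed 217.1 kt
Leg 3: desired track 48.4°; wind correction -6.4° → command heading 42.0°, groundspeed 231.4 kt
Leg 4: desired track 276.0°; wind correction +1.2° → command heading 277.2°, groundspeed 188.2 kt
Leg 5: desired track 52.1°; wind correction -6.1° → command heading 46.0°, groundspeed 233.1 kt
Leg 6: desired track 354.2°; wind correction -7.2° → command heading 347.0°, groundspeed 204.8 kt

Leg 1: heading=168.5°, groundspeed=231.4 kt
Leg 2: heading=198.7°, groundspeed=217.1 kt
Leg 3: heading=42.0°, groundspeed=231.4 kt
Leg 4: heading=277.2°, groundspeed=188.2 kt
Leg 5: heading=46.0°, groundspeed=233.1 kt
Leg 6: heading=347.0°, groundspeed=204.8 kt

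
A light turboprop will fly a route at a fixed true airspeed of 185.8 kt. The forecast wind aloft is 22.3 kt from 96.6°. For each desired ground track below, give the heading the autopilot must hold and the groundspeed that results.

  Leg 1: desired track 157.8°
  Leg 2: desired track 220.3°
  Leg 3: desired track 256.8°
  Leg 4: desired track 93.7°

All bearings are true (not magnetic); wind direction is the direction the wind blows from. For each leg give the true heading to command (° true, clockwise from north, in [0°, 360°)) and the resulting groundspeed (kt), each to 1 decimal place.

Leg 1: desired track 157.8°; wind correction -6.0° → command heading 151.8°, groundspeed 174.0 kt
Leg 2: desired track 220.3°; wind correction -5.7° → command heading 214.6°, groundspeed 197.2 kt
Leg 3: desired track 256.8°; wind correction -2.3° → command heading 254.5°, groundspeed 206.6 kt
Leg 4: desired track 93.7°; wind correction +0.3° → command heading 94.0°, groundspeed 163.5 kt

Leg 1: heading=151.8°, groundspeed=174.0 kt
Leg 2: heading=214.6°, groundspeed=197.2 kt
Leg 3: heading=254.5°, groundspeed=206.6 kt
Leg 4: heading=94.0°, groundspeed=163.5 kt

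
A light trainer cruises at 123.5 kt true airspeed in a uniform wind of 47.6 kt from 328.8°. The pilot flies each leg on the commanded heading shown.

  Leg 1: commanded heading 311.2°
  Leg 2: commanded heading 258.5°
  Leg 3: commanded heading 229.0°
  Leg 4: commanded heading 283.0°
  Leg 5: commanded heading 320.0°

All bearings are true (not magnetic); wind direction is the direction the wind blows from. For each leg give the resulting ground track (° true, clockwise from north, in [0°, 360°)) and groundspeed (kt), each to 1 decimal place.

Leg 1: heading 311.2°; drift -10.4° → track 300.8°, groundspeed 79.4 kt
Leg 2: heading 258.5°; drift -22.6° → track 235.9°, groundspeed 116.4 kt
Leg 3: heading 229.0°; drift -19.6° → track 209.4°, groundspeed 139.7 kt
Leg 4: heading 283.0°; drift -20.7° → track 262.3°, groundspeed 96.5 kt
Leg 5: heading 320.0°; drift -5.4° → track 314.6°, groundspeed 76.8 kt

Leg 1: track=300.8°, groundspeed=79.4 kt
Leg 2: track=235.9°, groundspeed=116.4 kt
Leg 3: track=209.4°, groundspeed=139.7 kt
Leg 4: track=262.3°, groundspeed=96.5 kt
Leg 5: track=314.6°, groundspeed=76.8 kt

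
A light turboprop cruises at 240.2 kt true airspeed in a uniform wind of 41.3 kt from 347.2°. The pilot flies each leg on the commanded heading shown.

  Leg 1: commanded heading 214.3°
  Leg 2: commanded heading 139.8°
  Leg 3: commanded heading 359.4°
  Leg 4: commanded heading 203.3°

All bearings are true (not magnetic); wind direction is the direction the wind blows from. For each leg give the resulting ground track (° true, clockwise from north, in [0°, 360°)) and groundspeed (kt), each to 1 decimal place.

Leg 1: heading 214.3°; drift -6.4° → track 207.9°, groundspeed 270.0 kt
Leg 2: heading 139.8°; drift +3.9° → track 143.7°, groundspeed 277.5 kt
Leg 3: heading 359.4°; drift +2.5° → track 1.9°, groundspeed 200.0 kt
Leg 4: heading 203.3°; drift -5.1° → track 198.2°, groundspeed 274.7 kt

Leg 1: track=207.9°, groundspeed=270.0 kt
Leg 2: track=143.7°, groundspeed=277.5 kt
Leg 3: track=1.9°, groundspeed=200.0 kt
Leg 4: track=198.2°, groundspeed=274.7 kt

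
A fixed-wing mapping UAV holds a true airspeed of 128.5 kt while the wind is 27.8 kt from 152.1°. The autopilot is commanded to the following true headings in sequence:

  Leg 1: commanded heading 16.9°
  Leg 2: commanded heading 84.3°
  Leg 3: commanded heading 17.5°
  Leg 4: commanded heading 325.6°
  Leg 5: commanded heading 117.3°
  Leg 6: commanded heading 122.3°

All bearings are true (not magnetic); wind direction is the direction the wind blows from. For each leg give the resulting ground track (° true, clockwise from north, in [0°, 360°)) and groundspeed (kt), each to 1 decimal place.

Leg 1: track=9.4°, groundspeed=149.5 kt
Leg 2: track=72.0°, groundspeed=120.8 kt
Leg 3: track=9.9°, groundspeed=149.3 kt
Leg 4: track=326.8°, groundspeed=156.2 kt
Leg 5: track=108.8°, groundspeed=106.9 kt
Leg 6: track=114.8°, groundspeed=105.3 kt

Leg 1: heading 16.9°; drift -7.5° → track 9.4°, groundspeed 149.5 kt
Leg 2: heading 84.3°; drift -12.3° → track 72.0°, groundspeed 120.8 kt
Leg 3: heading 17.5°; drift -7.6° → track 9.9°, groundspeed 149.3 kt
Leg 4: heading 325.6°; drift +1.2° → track 326.8°, groundspeed 156.2 kt
Leg 5: heading 117.3°; drift -8.5° → track 108.8°, groundspeed 106.9 kt
Leg 6: heading 122.3°; drift -7.5° → track 114.8°, groundspeed 105.3 kt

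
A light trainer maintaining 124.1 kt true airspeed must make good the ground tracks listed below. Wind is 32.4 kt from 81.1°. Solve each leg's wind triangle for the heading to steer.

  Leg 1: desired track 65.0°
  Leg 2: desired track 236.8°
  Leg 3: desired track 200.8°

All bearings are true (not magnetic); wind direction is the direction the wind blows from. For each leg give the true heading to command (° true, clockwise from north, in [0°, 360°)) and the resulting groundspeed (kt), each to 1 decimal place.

Leg 1: desired track 65.0°; wind correction +4.2° → command heading 69.2°, groundspeed 92.6 kt
Leg 2: desired track 236.8°; wind correction -6.2° → command heading 230.6°, groundspeed 152.9 kt
Leg 3: desired track 200.8°; wind correction -13.1° → command heading 187.7°, groundspeed 136.9 kt

Leg 1: heading=69.2°, groundspeed=92.6 kt
Leg 2: heading=230.6°, groundspeed=152.9 kt
Leg 3: heading=187.7°, groundspeed=136.9 kt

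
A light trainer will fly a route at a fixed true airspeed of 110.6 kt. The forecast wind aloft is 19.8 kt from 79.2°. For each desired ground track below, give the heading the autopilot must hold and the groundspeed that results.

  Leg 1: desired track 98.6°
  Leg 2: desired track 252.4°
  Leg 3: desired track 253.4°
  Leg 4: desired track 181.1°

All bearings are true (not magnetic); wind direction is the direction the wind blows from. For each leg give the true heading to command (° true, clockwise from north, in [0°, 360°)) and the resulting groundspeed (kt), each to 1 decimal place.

Leg 1: heading=95.2°, groundspeed=91.7 kt
Leg 2: heading=251.2°, groundspeed=130.2 kt
Leg 3: heading=252.4°, groundspeed=130.3 kt
Leg 4: heading=171.0°, groundspeed=113.0 kt

Leg 1: desired track 98.6°; wind correction -3.4° → command heading 95.2°, groundspeed 91.7 kt
Leg 2: desired track 252.4°; wind correction -1.2° → command heading 251.2°, groundspeed 130.2 kt
Leg 3: desired track 253.4°; wind correction -1.0° → command heading 252.4°, groundspeed 130.3 kt
Leg 4: desired track 181.1°; wind correction -10.1° → command heading 171.0°, groundspeed 113.0 kt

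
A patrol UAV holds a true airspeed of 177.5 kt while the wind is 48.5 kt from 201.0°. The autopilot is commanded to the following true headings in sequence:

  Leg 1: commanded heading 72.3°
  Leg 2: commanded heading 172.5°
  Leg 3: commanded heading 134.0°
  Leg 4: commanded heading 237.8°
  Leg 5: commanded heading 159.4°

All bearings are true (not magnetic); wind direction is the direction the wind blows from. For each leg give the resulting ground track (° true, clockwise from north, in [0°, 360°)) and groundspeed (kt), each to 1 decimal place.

Leg 1: track=62.0°, groundspeed=211.2 kt
Leg 2: track=162.8°, groundspeed=136.8 kt
Leg 3: track=118.3°, groundspeed=164.7 kt
Leg 4: track=249.6°, groundspeed=141.7 kt
Leg 5: track=146.6°, groundspeed=144.9 kt

Leg 1: heading 72.3°; drift -10.3° → track 62.0°, groundspeed 211.2 kt
Leg 2: heading 172.5°; drift -9.7° → track 162.8°, groundspeed 136.8 kt
Leg 3: heading 134.0°; drift -15.7° → track 118.3°, groundspeed 164.7 kt
Leg 4: heading 237.8°; drift +11.8° → track 249.6°, groundspeed 141.7 kt
Leg 5: heading 159.4°; drift -12.8° → track 146.6°, groundspeed 144.9 kt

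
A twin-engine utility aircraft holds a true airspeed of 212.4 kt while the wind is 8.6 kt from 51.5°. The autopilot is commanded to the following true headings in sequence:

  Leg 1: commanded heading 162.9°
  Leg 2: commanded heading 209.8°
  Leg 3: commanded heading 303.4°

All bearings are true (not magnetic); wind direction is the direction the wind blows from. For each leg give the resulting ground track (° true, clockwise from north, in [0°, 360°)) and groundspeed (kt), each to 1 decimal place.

Leg 1: heading 162.9°; drift +2.1° → track 165.0°, groundspeed 215.7 kt
Leg 2: heading 209.8°; drift +0.8° → track 210.6°, groundspeed 220.4 kt
Leg 3: heading 303.4°; drift -2.2° → track 301.2°, groundspeed 215.2 kt

Leg 1: track=165.0°, groundspeed=215.7 kt
Leg 2: track=210.6°, groundspeed=220.4 kt
Leg 3: track=301.2°, groundspeed=215.2 kt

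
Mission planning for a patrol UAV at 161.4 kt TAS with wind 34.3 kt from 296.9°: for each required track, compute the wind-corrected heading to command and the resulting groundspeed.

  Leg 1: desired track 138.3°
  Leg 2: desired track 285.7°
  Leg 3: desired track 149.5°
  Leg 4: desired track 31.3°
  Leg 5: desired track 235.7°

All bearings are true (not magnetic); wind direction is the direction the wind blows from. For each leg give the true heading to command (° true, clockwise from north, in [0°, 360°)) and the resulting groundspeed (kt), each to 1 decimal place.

Leg 1: desired track 138.3°; wind correction +4.4° → command heading 142.7°, groundspeed 192.8 kt
Leg 2: desired track 285.7°; wind correction +2.4° → command heading 288.1°, groundspeed 127.6 kt
Leg 3: desired track 149.5°; wind correction +6.6° → command heading 156.1°, groundspeed 189.2 kt
Leg 4: desired track 31.3°; wind correction -12.2° → command heading 19.1°, groundspeed 160.4 kt
Leg 5: desired track 235.7°; wind correction +10.7° → command heading 246.4°, groundspeed 142.1 kt

Leg 1: heading=142.7°, groundspeed=192.8 kt
Leg 2: heading=288.1°, groundspeed=127.6 kt
Leg 3: heading=156.1°, groundspeed=189.2 kt
Leg 4: heading=19.1°, groundspeed=160.4 kt
Leg 5: heading=246.4°, groundspeed=142.1 kt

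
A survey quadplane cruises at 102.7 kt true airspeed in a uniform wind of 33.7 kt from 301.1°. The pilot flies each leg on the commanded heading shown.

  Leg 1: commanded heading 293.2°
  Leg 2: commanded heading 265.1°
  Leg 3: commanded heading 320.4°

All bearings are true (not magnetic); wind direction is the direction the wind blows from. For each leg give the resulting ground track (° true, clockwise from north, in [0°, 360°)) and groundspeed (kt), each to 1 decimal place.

Leg 1: track=289.4°, groundspeed=69.5 kt
Leg 2: track=250.4°, groundspeed=78.0 kt
Leg 3: track=329.3°, groundspeed=71.8 kt

Leg 1: heading 293.2°; drift -3.8° → track 289.4°, groundspeed 69.5 kt
Leg 2: heading 265.1°; drift -14.7° → track 250.4°, groundspeed 78.0 kt
Leg 3: heading 320.4°; drift +8.9° → track 329.3°, groundspeed 71.8 kt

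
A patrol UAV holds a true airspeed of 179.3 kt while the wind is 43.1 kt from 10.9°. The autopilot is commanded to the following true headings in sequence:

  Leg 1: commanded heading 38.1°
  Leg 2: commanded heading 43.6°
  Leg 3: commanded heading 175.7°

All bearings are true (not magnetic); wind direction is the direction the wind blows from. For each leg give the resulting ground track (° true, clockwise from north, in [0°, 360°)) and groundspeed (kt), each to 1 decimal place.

Leg 1: track=46.1°, groundspeed=142.3 kt
Leg 2: track=52.8°, groundspeed=144.9 kt
Leg 3: track=178.6°, groundspeed=221.2 kt

Leg 1: heading 38.1°; drift +8.0° → track 46.1°, groundspeed 142.3 kt
Leg 2: heading 43.6°; drift +9.2° → track 52.8°, groundspeed 144.9 kt
Leg 3: heading 175.7°; drift +2.9° → track 178.6°, groundspeed 221.2 kt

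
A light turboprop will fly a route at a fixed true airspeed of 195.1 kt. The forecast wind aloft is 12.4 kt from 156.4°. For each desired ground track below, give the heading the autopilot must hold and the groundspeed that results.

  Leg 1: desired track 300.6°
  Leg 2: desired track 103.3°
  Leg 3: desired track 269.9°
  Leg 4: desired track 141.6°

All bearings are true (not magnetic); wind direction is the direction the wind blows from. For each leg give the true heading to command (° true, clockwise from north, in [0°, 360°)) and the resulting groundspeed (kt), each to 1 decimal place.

Leg 1: heading=298.5°, groundspeed=205.0 kt
Leg 2: heading=106.2°, groundspeed=187.4 kt
Leg 3: heading=266.6°, groundspeed=199.7 kt
Leg 4: heading=142.5°, groundspeed=183.1 kt

Leg 1: desired track 300.6°; wind correction -2.1° → command heading 298.5°, groundspeed 205.0 kt
Leg 2: desired track 103.3°; wind correction +2.9° → command heading 106.2°, groundspeed 187.4 kt
Leg 3: desired track 269.9°; wind correction -3.3° → command heading 266.6°, groundspeed 199.7 kt
Leg 4: desired track 141.6°; wind correction +0.9° → command heading 142.5°, groundspeed 183.1 kt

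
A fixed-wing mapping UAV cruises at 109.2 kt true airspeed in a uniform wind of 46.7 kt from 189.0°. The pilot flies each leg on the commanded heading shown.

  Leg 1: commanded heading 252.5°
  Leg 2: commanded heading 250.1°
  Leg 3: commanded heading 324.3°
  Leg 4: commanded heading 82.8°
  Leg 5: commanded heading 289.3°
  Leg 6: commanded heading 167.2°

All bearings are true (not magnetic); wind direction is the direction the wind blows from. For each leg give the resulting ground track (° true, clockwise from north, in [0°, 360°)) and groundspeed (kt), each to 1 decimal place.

Leg 1: track=277.8°, groundspeed=97.7 kt
Leg 2: track=275.4°, groundspeed=95.8 kt
Leg 3: track=337.3°, groundspeed=146.1 kt
Leg 4: track=62.7°, groundspeed=130.2 kt
Leg 5: track=310.6°, groundspeed=126.2 kt
Leg 6: track=152.4°, groundspeed=68.1 kt

Leg 1: heading 252.5°; drift +25.3° → track 277.8°, groundspeed 97.7 kt
Leg 2: heading 250.1°; drift +25.3° → track 275.4°, groundspeed 95.8 kt
Leg 3: heading 324.3°; drift +13.0° → track 337.3°, groundspeed 146.1 kt
Leg 4: heading 82.8°; drift -20.1° → track 62.7°, groundspeed 130.2 kt
Leg 5: heading 289.3°; drift +21.3° → track 310.6°, groundspeed 126.2 kt
Leg 6: heading 167.2°; drift -14.8° → track 152.4°, groundspeed 68.1 kt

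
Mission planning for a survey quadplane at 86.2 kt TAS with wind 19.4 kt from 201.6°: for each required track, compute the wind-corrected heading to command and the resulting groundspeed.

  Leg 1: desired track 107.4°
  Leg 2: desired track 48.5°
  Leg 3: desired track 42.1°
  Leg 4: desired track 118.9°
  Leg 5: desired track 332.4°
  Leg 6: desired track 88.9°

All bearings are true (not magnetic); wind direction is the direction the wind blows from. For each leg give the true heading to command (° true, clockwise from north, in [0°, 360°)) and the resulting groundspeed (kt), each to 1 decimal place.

Leg 1: desired track 107.4°; wind correction +13.0° → command heading 120.4°, groundspeed 85.4 kt
Leg 2: desired track 48.5°; wind correction +5.8° → command heading 54.3°, groundspeed 103.1 kt
Leg 3: desired track 42.1°; wind correction +4.5° → command heading 46.6°, groundspeed 104.1 kt
Leg 4: desired track 118.9°; wind correction +12.9° → command heading 131.8°, groundspeed 81.6 kt
Leg 5: desired track 332.4°; wind correction -9.8° → command heading 322.6°, groundspeed 97.6 kt
Leg 6: desired track 88.9°; wind correction +12.0° → command heading 100.9°, groundspeed 91.8 kt

Leg 1: heading=120.4°, groundspeed=85.4 kt
Leg 2: heading=54.3°, groundspeed=103.1 kt
Leg 3: heading=46.6°, groundspeed=104.1 kt
Leg 4: heading=131.8°, groundspeed=81.6 kt
Leg 5: heading=322.6°, groundspeed=97.6 kt
Leg 6: heading=100.9°, groundspeed=91.8 kt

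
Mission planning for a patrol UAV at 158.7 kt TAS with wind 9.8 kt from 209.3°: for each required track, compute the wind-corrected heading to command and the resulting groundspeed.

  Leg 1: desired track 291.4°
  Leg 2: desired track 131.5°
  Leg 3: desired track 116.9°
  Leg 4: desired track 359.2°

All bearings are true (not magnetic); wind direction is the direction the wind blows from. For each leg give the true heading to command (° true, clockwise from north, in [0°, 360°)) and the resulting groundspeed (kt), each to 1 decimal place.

Leg 1: desired track 291.4°; wind correction -3.5° → command heading 287.9°, groundspeed 157.1 kt
Leg 2: desired track 131.5°; wind correction +3.5° → command heading 135.0°, groundspeed 156.3 kt
Leg 3: desired track 116.9°; wind correction +3.5° → command heading 120.4°, groundspeed 158.8 kt
Leg 4: desired track 359.2°; wind correction -1.8° → command heading 357.4°, groundspeed 167.1 kt

Leg 1: heading=287.9°, groundspeed=157.1 kt
Leg 2: heading=135.0°, groundspeed=156.3 kt
Leg 3: heading=120.4°, groundspeed=158.8 kt
Leg 4: heading=357.4°, groundspeed=167.1 kt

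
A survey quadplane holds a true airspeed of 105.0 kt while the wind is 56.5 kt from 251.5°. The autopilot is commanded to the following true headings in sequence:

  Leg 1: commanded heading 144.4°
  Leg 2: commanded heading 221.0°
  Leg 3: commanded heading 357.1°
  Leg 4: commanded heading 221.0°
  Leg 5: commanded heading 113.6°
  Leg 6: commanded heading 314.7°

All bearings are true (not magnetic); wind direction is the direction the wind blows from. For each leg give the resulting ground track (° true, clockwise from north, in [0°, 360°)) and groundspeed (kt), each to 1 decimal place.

Leg 1: track=120.5°, groundspeed=133.1 kt
Leg 2: track=194.0°, groundspeed=63.2 kt
Leg 3: track=21.5°, groundspeed=131.9 kt
Leg 4: track=194.0°, groundspeed=63.2 kt
Leg 5: track=99.1°, groundspeed=151.7 kt
Leg 6: track=347.1°, groundspeed=94.2 kt

Leg 1: heading 144.4°; drift -23.9° → track 120.5°, groundspeed 133.1 kt
Leg 2: heading 221.0°; drift -27.0° → track 194.0°, groundspeed 63.2 kt
Leg 3: heading 357.1°; drift +24.4° → track 21.5°, groundspeed 131.9 kt
Leg 4: heading 221.0°; drift -27.0° → track 194.0°, groundspeed 63.2 kt
Leg 5: heading 113.6°; drift -14.5° → track 99.1°, groundspeed 151.7 kt
Leg 6: heading 314.7°; drift +32.4° → track 347.1°, groundspeed 94.2 kt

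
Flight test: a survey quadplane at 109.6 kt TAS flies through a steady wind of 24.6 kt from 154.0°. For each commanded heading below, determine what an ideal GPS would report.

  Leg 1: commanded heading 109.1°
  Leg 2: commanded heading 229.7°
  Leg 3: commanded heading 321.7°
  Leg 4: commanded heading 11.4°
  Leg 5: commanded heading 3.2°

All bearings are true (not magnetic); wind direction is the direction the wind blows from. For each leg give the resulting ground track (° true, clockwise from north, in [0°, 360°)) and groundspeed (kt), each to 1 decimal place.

Leg 1: heading 109.1°; drift -10.7° → track 98.4°, groundspeed 93.8 kt
Leg 2: heading 229.7°; drift +13.0° → track 242.7°, groundspeed 106.2 kt
Leg 3: heading 321.7°; drift +2.2° → track 323.9°, groundspeed 133.7 kt
Leg 4: heading 11.4°; drift -6.6° → track 4.8°, groundspeed 130.0 kt
Leg 5: heading 3.2°; drift -5.2° → track 358.0°, groundspeed 131.6 kt

Leg 1: track=98.4°, groundspeed=93.8 kt
Leg 2: track=242.7°, groundspeed=106.2 kt
Leg 3: track=323.9°, groundspeed=133.7 kt
Leg 4: track=4.8°, groundspeed=130.0 kt
Leg 5: track=358.0°, groundspeed=131.6 kt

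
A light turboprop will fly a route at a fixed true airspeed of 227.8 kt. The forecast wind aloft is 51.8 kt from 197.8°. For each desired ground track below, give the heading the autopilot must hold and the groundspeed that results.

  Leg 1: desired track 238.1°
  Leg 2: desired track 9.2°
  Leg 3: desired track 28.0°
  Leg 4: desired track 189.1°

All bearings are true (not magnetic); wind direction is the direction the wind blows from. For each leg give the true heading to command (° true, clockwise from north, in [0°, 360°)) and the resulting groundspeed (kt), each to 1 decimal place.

Leg 1: desired track 238.1°; wind correction -8.5° → command heading 229.6°, groundspeed 185.8 kt
Leg 2: desired track 9.2°; wind correction -1.9° → command heading 7.3°, groundspeed 278.9 kt
Leg 3: desired track 28.0°; wind correction +2.3° → command heading 30.3°, groundspeed 278.6 kt
Leg 4: desired track 189.1°; wind correction +2.0° → command heading 191.1°, groundspeed 176.5 kt

Leg 1: heading=229.6°, groundspeed=185.8 kt
Leg 2: heading=7.3°, groundspeed=278.9 kt
Leg 3: heading=30.3°, groundspeed=278.6 kt
Leg 4: heading=191.1°, groundspeed=176.5 kt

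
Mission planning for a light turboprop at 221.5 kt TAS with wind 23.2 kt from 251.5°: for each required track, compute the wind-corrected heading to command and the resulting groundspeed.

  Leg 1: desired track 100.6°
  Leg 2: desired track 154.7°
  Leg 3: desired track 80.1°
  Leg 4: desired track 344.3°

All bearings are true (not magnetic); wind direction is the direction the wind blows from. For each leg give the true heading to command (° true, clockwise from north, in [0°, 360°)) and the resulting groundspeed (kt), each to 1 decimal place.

Leg 1: desired track 100.6°; wind correction +2.9° → command heading 103.5°, groundspeed 241.5 kt
Leg 2: desired track 154.7°; wind correction +6.0° → command heading 160.7°, groundspeed 223.0 kt
Leg 3: desired track 80.1°; wind correction +0.9° → command heading 81.0°, groundspeed 244.4 kt
Leg 4: desired track 344.3°; wind correction -6.0° → command heading 338.3°, groundspeed 221.4 kt

Leg 1: heading=103.5°, groundspeed=241.5 kt
Leg 2: heading=160.7°, groundspeed=223.0 kt
Leg 3: heading=81.0°, groundspeed=244.4 kt
Leg 4: heading=338.3°, groundspeed=221.4 kt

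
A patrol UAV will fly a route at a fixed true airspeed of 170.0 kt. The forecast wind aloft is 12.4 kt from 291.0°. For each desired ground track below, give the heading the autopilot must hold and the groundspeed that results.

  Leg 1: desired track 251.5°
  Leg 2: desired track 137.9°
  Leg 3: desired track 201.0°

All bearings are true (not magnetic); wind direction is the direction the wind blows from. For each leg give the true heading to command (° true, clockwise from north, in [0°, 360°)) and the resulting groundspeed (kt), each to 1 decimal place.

Leg 1: heading=254.2°, groundspeed=160.2 kt
Leg 2: heading=139.8°, groundspeed=181.0 kt
Leg 3: heading=205.2°, groundspeed=169.5 kt

Leg 1: desired track 251.5°; wind correction +2.7° → command heading 254.2°, groundspeed 160.2 kt
Leg 2: desired track 137.9°; wind correction +1.9° → command heading 139.8°, groundspeed 181.0 kt
Leg 3: desired track 201.0°; wind correction +4.2° → command heading 205.2°, groundspeed 169.5 kt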